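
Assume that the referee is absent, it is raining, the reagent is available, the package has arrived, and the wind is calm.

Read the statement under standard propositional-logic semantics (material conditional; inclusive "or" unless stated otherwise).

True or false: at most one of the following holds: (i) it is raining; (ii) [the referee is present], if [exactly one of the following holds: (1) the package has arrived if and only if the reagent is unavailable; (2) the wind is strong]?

Let G = "it is raining" (True), W = "the package has arrived" (True), M = "the reagent is available" (True), R = "the wind is strong" (False), V = "the referee is present" (False).
Formalization: G nand (((W iff not M) xor R) -> V)

not M = not True = False
W iff not M = True iff False = False
(W iff not M) xor R = False xor False = False
((W iff not M) xor R) -> V = False -> False = True
G nand (((W iff not M) xor R) -> V) = True nand True = False

The statement is false.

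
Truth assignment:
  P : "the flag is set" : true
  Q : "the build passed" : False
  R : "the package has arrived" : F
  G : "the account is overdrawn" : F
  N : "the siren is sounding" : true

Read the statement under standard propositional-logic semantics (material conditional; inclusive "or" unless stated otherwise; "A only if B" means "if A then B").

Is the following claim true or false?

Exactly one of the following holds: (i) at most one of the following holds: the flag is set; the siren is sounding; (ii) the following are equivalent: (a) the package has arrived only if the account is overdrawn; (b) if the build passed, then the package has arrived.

True

This is (P nand N) xor ((R -> G) <-> (Q -> R)).

P nand N = T nand T = F
R -> G = F -> F = T
Q -> R = F -> F = T
(R -> G) <-> (Q -> R) = T <-> T = T
(P nand N) xor ((R -> G) <-> (Q -> R)) = F xor T = T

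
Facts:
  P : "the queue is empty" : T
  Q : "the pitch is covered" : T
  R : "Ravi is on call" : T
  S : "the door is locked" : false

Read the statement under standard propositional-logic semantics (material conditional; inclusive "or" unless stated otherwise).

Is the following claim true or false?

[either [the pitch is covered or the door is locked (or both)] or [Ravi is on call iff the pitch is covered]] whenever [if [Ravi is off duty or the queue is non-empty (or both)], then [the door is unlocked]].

The statement is true.

Values: R=T, P=T, S=F, Q=T.
In symbols: ((~R | ~P) -> ~S) -> ((Q | S) | (R <-> Q))

~R = ~T = F
~P = ~T = F
~R | ~P = F | F = F
~S = ~F = T
(~R | ~P) -> ~S = F -> T = T
Q | S = T | F = T
R <-> Q = T <-> T = T
(Q | S) | (R <-> Q) = T | T = T
((~R | ~P) -> ~S) -> ((Q | S) | (R <-> Q)) = T -> T = T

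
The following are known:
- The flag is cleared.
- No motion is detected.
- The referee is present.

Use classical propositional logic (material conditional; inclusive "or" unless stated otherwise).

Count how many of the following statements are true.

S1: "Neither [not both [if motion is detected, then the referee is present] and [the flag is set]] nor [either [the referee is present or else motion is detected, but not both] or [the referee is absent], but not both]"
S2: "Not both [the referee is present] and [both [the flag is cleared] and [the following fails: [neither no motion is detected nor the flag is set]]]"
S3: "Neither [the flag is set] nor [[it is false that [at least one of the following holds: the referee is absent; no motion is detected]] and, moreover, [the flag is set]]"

Let Q = "motion is detected" (F), R = "the referee is present" (T), P = "the flag is set" (F).

S1: Formalization: ((Q → R) ↑ P) ↓ ((R ⊕ Q) ⊕ ¬R)

Q → R = F → T = T
(Q → R) ↑ P = T ↑ F = T
R ⊕ Q = T ⊕ F = T
¬R = ¬T = F
(R ⊕ Q) ⊕ ¬R = T ⊕ F = T
((Q → R) ↑ P) ↓ ((R ⊕ Q) ⊕ ¬R) = T ↓ T = F
Hence S1 is false.

S2: Parsed as R ↑ (¬P ∧ ¬(¬Q ↓ P))

¬P = ¬F = T
¬Q = ¬F = T
¬Q ↓ P = T ↓ F = F
¬(¬Q ↓ P) = ¬F = T
¬P ∧ ¬(¬Q ↓ P) = T ∧ T = T
R ↑ (¬P ∧ ¬(¬Q ↓ P)) = T ↑ T = F
So S2 is false.

S3: This is P ↓ (¬(¬R ∨ ¬Q) ∧ P).

¬R = ¬T = F
¬Q = ¬F = T
¬R ∨ ¬Q = F ∨ T = T
¬(¬R ∨ ¬Q) = ¬T = F
¬(¬R ∨ ¬Q) ∧ P = F ∧ F = F
P ↓ (¬(¬R ∨ ¬Q) ∧ P) = F ↓ F = T
So S3 is true.

True statements: 1.

1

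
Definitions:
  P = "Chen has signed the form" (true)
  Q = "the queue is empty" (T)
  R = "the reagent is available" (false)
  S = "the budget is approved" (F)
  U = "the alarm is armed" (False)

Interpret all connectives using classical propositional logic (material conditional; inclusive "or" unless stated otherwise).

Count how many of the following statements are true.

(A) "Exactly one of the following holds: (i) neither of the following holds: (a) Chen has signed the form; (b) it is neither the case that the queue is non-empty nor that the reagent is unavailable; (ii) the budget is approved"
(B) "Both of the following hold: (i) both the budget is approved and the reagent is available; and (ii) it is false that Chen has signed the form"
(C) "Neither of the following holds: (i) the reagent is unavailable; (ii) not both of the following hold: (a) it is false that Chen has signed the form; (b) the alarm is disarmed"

0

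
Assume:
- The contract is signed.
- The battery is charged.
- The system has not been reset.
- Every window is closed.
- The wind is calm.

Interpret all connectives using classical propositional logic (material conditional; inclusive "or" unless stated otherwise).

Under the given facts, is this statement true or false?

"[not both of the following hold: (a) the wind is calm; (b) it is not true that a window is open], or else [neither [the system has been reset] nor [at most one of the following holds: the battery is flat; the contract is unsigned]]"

Let K = "the wind is strong" (F), P = "a window is open" (F), U = "the system has been reset" (F), W = "the battery is charged" (T), N = "the contract is signed" (T).
This is (~K nand ~P) | (U nor (~W nand ~N)).

~K = ~F = T
~P = ~F = T
~K nand ~P = T nand T = F
~W = ~T = F
~N = ~T = F
~W nand ~N = F nand F = T
U nor (~W nand ~N) = F nor T = F
(~K nand ~P) | (U nor (~W nand ~N)) = F | F = F

The statement is false.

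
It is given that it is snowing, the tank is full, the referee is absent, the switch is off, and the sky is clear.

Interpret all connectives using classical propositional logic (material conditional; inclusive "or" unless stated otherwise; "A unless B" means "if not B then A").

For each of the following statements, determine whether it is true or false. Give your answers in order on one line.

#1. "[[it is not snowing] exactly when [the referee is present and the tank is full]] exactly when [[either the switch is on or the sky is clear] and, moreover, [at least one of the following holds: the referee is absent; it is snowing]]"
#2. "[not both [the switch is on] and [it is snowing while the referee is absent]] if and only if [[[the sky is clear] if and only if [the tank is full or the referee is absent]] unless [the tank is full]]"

#1 True / #2 True

Let W = "it is snowing" (T), N = "the referee is present" (F), G = "the tank is full" (T), D = "the switch is on" (F), L = "the sky is overcast" (F).

#1: Parsed as (~W <-> (N & G)) <-> ((D | ~L) & (~N | W))

~W = ~T = F
N & G = F & T = F
~W <-> (N & G) = F <-> F = T
~L = ~F = T
D | ~L = F | T = T
~N = ~F = T
~N | W = T | T = T
(D | ~L) & (~N | W) = T & T = T
(~W <-> (N & G)) <-> ((D | ~L) & (~N | W)) = T <-> T = T
Hence #1 is true.

#2: In symbols: (D nand (W & ~N)) <-> ((~L <-> (G | ~N)) | G)

~N = ~F = T
W & ~N = T & T = T
D nand (W & ~N) = F nand T = T
~L = ~F = T
~N = ~F = T
G | ~N = T | T = T
~L <-> (G | ~N) = T <-> T = T
(~L <-> (G | ~N)) | G = T | T = T
(D nand (W & ~N)) <-> ((~L <-> (G | ~N)) | G) = T <-> T = T
Thus #2 is true.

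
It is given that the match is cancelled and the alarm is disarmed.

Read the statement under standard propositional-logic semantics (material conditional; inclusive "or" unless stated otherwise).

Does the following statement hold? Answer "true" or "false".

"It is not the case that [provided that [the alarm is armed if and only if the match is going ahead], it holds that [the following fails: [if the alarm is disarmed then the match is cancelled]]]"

Let N = "the alarm is armed" (F), D = "the match is cancelled" (T).
Parsed as ~((N <-> ~D) -> ~(~N -> D))

~D = ~T = F
N <-> ~D = F <-> F = T
~N = ~F = T
~N -> D = T -> T = T
~(~N -> D) = ~T = F
(N <-> ~D) -> ~(~N -> D) = T -> F = F
~((N <-> ~D) -> ~(~N -> D)) = ~F = T

The statement is true.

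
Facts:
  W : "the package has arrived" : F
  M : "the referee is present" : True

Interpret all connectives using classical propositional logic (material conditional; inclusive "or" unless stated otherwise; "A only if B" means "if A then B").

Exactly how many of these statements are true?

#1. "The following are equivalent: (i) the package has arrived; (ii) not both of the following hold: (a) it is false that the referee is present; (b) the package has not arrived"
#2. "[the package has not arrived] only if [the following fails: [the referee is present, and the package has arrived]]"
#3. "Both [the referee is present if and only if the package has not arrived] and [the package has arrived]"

#1: Formalization: W ↔ (¬M ↑ ¬W)

¬M = ¬T = F
¬W = ¬F = T
¬M ↑ ¬W = F ↑ T = T
W ↔ (¬M ↑ ¬W) = F ↔ T = F
Thus #1 is false.

#2: Formalization: ¬W → ¬(M ∧ W)

¬W = ¬F = T
M ∧ W = T ∧ F = F
¬(M ∧ W) = ¬F = T
¬W → ¬(M ∧ W) = T → T = T
So #2 is true.

#3: Formalization: (M ↔ ¬W) ∧ W

¬W = ¬F = T
M ↔ ¬W = T ↔ T = T
(M ↔ ¬W) ∧ W = T ∧ F = F
Hence #3 is false.

True statements: 1.

1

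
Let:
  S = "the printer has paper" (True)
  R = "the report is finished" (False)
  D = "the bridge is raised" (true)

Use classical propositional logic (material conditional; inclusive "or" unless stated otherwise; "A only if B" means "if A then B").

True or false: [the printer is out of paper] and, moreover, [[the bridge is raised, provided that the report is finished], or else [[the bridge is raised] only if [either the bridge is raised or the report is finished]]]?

Values: S=T, R=F, D=T.
Parsed as ¬S ∧ ((R → D) ∨ (D → (D ∨ R)))

¬S = ¬T = F
R → D = F → T = T
D ∨ R = T ∨ F = T
D → (D ∨ R) = T → T = T
(R → D) ∨ (D → (D ∨ R)) = T ∨ T = T
¬S ∧ ((R → D) ∨ (D → (D ∨ R))) = F ∧ T = F

False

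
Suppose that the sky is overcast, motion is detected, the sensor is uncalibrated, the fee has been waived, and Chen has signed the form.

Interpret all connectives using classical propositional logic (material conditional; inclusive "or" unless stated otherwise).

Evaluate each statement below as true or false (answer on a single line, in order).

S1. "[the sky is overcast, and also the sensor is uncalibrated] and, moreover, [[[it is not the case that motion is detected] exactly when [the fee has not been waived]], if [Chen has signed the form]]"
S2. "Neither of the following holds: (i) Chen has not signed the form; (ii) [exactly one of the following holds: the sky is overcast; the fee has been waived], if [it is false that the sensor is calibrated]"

S1 True / S2 True

Let D = "the sky is overcast" (T), U = "the sensor is calibrated" (F), L = "Chen has signed the form" (T), N = "motion is detected" (T), P = "the fee has been waived" (T).

S1: Parsed as (D ∧ ¬U) ∧ (L → (¬N ↔ ¬P))

¬U = ¬F = T
D ∧ ¬U = T ∧ T = T
¬N = ¬T = F
¬P = ¬T = F
¬N ↔ ¬P = F ↔ F = T
L → (¬N ↔ ¬P) = T → T = T
(D ∧ ¬U) ∧ (L → (¬N ↔ ¬P)) = T ∧ T = T
Hence S1 is true.

S2: This is ¬L ↓ (¬U → (D ⊕ P)).

¬L = ¬T = F
¬U = ¬F = T
D ⊕ P = T ⊕ T = F
¬U → (D ⊕ P) = T → F = F
¬L ↓ (¬U → (D ⊕ P)) = F ↓ F = T
Hence S2 is true.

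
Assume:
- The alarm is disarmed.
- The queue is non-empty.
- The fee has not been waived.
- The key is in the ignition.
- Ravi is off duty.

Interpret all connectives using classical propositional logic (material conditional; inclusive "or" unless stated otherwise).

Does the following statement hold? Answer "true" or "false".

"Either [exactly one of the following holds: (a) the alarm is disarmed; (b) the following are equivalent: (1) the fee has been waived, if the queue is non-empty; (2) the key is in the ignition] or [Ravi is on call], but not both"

Let D = "the alarm is armed" (False), G = "the queue is empty" (False), U = "the fee has been waived" (False), K = "the key is in the ignition" (True), H = "Ravi is on call" (False).
Parsed as (not D xor ((not G -> U) iff K)) xor H

not D = not False = True
not G = not False = True
not G -> U = True -> False = False
(not G -> U) iff K = False iff True = False
not D xor ((not G -> U) iff K) = True xor False = True
(not D xor ((not G -> U) iff K)) xor H = True xor False = True

True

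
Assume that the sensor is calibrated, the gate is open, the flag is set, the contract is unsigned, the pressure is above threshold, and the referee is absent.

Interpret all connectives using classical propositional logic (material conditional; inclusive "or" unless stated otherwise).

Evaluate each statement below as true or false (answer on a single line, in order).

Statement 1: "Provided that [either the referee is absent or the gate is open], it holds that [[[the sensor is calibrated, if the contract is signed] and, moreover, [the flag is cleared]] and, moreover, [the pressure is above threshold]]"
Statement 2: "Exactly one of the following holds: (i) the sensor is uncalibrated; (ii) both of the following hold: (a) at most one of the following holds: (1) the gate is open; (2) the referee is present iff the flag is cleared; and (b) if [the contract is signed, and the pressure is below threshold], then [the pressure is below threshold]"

Statement 1 F; Statement 2 F

Let V = "the referee is present" (F), Q = "the gate is open" (T), S = "the contract is signed" (F), P = "the sensor is calibrated" (T), R = "the flag is set" (T), U = "the pressure is above threshold" (T).

Statement 1: Parsed as (~V | Q) -> (((S -> P) & ~R) & U)

~V = ~F = T
~V | Q = T | T = T
S -> P = F -> T = T
~R = ~T = F
(S -> P) & ~R = T & F = F
((S -> P) & ~R) & U = F & T = F
(~V | Q) -> (((S -> P) & ~R) & U) = T -> F = F
So Statement 1 is false.

Statement 2: This is ~P xor ((Q nand (V <-> ~R)) & ((S & ~U) -> ~U)).

~P = ~T = F
~R = ~T = F
V <-> ~R = F <-> F = T
Q nand (V <-> ~R) = T nand T = F
~U = ~T = F
S & ~U = F & F = F
~U = ~T = F
(S & ~U) -> ~U = F -> F = T
(Q nand (V <-> ~R)) & ((S & ~U) -> ~U) = F & T = F
~P xor ((Q nand (V <-> ~R)) & ((S & ~U) -> ~U)) = F xor F = F
Hence Statement 2 is false.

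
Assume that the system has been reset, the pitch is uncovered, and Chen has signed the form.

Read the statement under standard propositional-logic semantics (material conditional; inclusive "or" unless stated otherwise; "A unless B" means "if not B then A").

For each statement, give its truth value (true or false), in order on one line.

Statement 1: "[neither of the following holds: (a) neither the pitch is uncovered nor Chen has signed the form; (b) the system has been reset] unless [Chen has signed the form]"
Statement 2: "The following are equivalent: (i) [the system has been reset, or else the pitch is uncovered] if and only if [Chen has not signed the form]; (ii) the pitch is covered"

Statement 1 true, Statement 2 true

Let D = "the pitch is covered" (False), G = "Chen has signed the form" (True), V = "the system has been reset" (True).

Statement 1: Parsed as ((not D nor G) nor V) or G

not D = not False = True
not D nor G = True nor True = False
(not D nor G) nor V = False nor True = False
((not D nor G) nor V) or G = False or True = True
Hence Statement 1 is true.

Statement 2: This is ((V or not D) iff not G) iff D.

not D = not False = True
V or not D = True or True = True
not G = not True = False
(V or not D) iff not G = True iff False = False
((V or not D) iff not G) iff D = False iff False = True
Thus Statement 2 is true.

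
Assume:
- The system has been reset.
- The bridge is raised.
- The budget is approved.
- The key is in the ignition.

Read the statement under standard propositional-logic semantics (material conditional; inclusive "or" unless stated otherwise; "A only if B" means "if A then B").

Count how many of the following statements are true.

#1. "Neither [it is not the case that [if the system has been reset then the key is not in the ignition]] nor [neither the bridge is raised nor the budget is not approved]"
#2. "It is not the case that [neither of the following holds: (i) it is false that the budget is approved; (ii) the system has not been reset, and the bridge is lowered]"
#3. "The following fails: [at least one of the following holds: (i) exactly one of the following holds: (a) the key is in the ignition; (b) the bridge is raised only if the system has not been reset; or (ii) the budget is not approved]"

Let P = "the system has been reset" (True), S = "the key is in the ignition" (True), Q = "the bridge is raised" (True), R = "the budget is approved" (True).

#1: In symbols: not (P -> not S) nor (Q nor not R)

not S = not True = False
P -> not S = True -> False = False
not (P -> not S) = not False = True
not R = not True = False
Q nor not R = True nor False = False
not (P -> not S) nor (Q nor not R) = True nor False = False
So #1 is false.

#2: Formalization: not (not R nor (not P and not Q))

not R = not True = False
not P = not True = False
not Q = not True = False
not P and not Q = False and False = False
not R nor (not P and not Q) = False nor False = True
not (not R nor (not P and not Q)) = not True = False
Hence #2 is false.

#3: This is not ((S xor (Q -> not P)) or not R).

not P = not True = False
Q -> not P = True -> False = False
S xor (Q -> not P) = True xor False = True
not R = not True = False
(S xor (Q -> not P)) or not R = True or False = True
not ((S xor (Q -> not P)) or not R) = not True = False
Thus #3 is false.

True statements: 0 (none).

0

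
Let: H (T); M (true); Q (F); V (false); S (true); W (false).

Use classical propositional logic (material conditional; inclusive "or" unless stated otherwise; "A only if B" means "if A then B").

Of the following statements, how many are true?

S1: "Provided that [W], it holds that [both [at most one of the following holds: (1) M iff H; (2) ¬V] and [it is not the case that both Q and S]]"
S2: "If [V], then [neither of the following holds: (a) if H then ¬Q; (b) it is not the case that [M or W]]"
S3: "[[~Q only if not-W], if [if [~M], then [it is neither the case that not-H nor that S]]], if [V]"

3

S1: Parsed as W -> (((M <-> H) nand ~V) & (Q nand S))

M <-> H = T <-> T = T
~V = ~F = T
(M <-> H) nand ~V = T nand T = F
Q nand S = F nand T = T
((M <-> H) nand ~V) & (Q nand S) = F & T = F
W -> (((M <-> H) nand ~V) & (Q nand S)) = F -> F = T
Thus S1 is true.

S2: In symbols: V -> ((H -> ~Q) nor ~(M | W))

~Q = ~F = T
H -> ~Q = T -> T = T
M | W = T | F = T
~(M | W) = ~T = F
(H -> ~Q) nor ~(M | W) = T nor F = F
V -> ((H -> ~Q) nor ~(M | W)) = F -> F = T
Thus S2 is true.

S3: Formalization: V -> ((~M -> (~H nor S)) -> (~Q -> ~W))

~M = ~T = F
~H = ~T = F
~H nor S = F nor T = F
~M -> (~H nor S) = F -> F = T
~Q = ~F = T
~W = ~F = T
~Q -> ~W = T -> T = T
(~M -> (~H nor S)) -> (~Q -> ~W) = T -> T = T
V -> ((~M -> (~H nor S)) -> (~Q -> ~W)) = F -> T = T
So S3 is true.

3 of the 3 statements are true.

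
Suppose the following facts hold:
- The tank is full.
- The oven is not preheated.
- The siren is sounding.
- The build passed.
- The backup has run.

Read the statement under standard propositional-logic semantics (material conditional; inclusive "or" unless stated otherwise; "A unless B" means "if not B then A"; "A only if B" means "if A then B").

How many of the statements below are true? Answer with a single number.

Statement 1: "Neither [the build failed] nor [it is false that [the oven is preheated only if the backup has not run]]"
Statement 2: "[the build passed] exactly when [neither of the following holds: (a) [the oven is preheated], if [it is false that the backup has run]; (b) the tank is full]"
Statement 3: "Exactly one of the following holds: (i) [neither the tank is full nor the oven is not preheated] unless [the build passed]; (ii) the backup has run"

1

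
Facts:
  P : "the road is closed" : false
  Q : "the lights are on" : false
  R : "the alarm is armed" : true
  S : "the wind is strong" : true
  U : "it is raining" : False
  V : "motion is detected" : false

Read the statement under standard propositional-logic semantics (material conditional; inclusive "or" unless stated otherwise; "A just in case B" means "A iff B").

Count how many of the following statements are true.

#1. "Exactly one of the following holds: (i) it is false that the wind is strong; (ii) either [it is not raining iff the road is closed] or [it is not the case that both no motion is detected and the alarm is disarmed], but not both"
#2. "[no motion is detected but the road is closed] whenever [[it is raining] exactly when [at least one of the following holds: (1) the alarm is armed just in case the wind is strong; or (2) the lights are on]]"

#1: In symbols: ~S xor ((~U <-> P) xor (~V nand ~R))

~S = ~T = F
~U = ~F = T
~U <-> P = T <-> F = F
~V = ~F = T
~R = ~T = F
~V nand ~R = T nand F = T
(~U <-> P) xor (~V nand ~R) = F xor T = T
~S xor ((~U <-> P) xor (~V nand ~R)) = F xor T = T
Thus #1 is true.

#2: Formalization: (U <-> ((R <-> S) | Q)) -> (~V & P)

R <-> S = T <-> T = T
(R <-> S) | Q = T | F = T
U <-> ((R <-> S) | Q) = F <-> T = F
~V = ~F = T
~V & P = T & F = F
(U <-> ((R <-> S) | Q)) -> (~V & P) = F -> F = T
Hence #2 is true.

True statements: 2 (#1, #2).

2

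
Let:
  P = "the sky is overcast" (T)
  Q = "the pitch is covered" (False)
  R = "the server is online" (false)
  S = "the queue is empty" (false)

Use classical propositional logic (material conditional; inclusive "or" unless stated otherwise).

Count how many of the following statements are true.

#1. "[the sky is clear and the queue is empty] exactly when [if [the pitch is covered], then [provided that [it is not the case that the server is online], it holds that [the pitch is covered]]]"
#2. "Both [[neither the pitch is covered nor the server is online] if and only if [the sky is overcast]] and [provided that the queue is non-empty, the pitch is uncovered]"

#1: This is (not P and S) iff (Q -> (not R -> Q)).

not P = not True = False
not P and S = False and False = False
not R = not False = True
not R -> Q = True -> False = False
Q -> (not R -> Q) = False -> False = True
(not P and S) iff (Q -> (not R -> Q)) = False iff True = False
So #1 is false.

#2: In symbols: ((Q nor R) iff P) and (not S -> not Q)

Q nor R = False nor False = True
(Q nor R) iff P = True iff True = True
not S = not False = True
not Q = not False = True
not S -> not Q = True -> True = True
((Q nor R) iff P) and (not S -> not Q) = True and True = True
So #2 is true.

Count: 1.

1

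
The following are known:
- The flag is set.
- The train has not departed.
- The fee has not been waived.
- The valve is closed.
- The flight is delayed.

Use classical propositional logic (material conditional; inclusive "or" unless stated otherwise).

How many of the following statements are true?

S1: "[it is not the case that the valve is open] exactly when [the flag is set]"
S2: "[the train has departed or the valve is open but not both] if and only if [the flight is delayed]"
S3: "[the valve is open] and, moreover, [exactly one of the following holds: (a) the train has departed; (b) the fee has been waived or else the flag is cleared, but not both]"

Let D = "the valve is open" (False), H = "the flag is set" (True), U = "the train has departed" (False), M = "the flight is delayed" (True), L = "the fee has been waived" (False).

S1: Formalization: not D iff H

not D = not False = True
not D iff H = True iff True = True
Thus S1 is true.

S2: Parsed as (U xor D) iff M

U xor D = False xor False = False
(U xor D) iff M = False iff True = False
Thus S2 is false.

S3: This is D and (U xor (L xor not H)).

not H = not True = False
L xor not H = False xor False = False
U xor (L xor not H) = False xor False = False
D and (U xor (L xor not H)) = False and False = False
Hence S3 is false.

True statements: 1 (S1).

1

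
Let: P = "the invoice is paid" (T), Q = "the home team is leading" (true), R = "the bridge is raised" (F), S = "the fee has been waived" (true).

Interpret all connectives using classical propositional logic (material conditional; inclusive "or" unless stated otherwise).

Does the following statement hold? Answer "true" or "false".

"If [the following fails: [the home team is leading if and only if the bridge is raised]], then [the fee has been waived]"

In symbols: not (Q iff R) -> S

Q iff R = True iff False = False
not (Q iff R) = not False = True
not (Q iff R) -> S = True -> True = True

True.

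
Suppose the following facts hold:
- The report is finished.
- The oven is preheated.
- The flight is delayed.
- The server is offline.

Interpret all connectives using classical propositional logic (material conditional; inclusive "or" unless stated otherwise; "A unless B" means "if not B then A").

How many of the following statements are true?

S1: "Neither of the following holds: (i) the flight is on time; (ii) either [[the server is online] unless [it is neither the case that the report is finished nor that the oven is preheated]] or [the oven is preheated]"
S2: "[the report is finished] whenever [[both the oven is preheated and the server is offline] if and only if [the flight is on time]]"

Let D = "the flight is delayed" (T), W = "the server is online" (F), L = "the report is finished" (T), M = "the oven is preheated" (T).

S1: This is ¬D ↓ ((W ∨ (L ↓ M)) ∨ M).

¬D = ¬T = F
L ↓ M = T ↓ T = F
W ∨ (L ↓ M) = F ∨ F = F
(W ∨ (L ↓ M)) ∨ M = F ∨ T = T
¬D ↓ ((W ∨ (L ↓ M)) ∨ M) = F ↓ T = F
Thus S1 is false.

S2: Formalization: ((M ∧ ¬W) ↔ ¬D) → L

¬W = ¬F = T
M ∧ ¬W = T ∧ T = T
¬D = ¬T = F
(M ∧ ¬W) ↔ ¬D = T ↔ F = F
((M ∧ ¬W) ↔ ¬D) → L = F → T = T
Thus S2 is true.

True statements: 1.

1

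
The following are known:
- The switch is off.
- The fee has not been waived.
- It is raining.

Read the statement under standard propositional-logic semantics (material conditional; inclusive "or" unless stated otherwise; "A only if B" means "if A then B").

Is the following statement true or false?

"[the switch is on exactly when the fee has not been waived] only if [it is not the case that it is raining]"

Let P = "the switch is on" (F), Q = "the fee has been waived" (F), R = "it is raining" (T).
This is (P <-> ~Q) -> ~R.

~Q = ~F = T
P <-> ~Q = F <-> T = F
~R = ~T = F
(P <-> ~Q) -> ~R = F -> F = T

True.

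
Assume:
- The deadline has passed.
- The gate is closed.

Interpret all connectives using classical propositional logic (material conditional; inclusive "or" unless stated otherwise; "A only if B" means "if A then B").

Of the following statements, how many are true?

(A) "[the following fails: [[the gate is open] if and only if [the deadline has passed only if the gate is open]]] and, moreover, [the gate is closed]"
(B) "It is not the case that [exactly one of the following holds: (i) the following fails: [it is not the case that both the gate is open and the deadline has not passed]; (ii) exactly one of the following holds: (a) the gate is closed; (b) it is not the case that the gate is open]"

1

Let Q = "the gate is open" (False), P = "the deadline has passed" (True).

(A): Formalization: not (Q iff (P -> Q)) and not Q

P -> Q = True -> False = False
Q iff (P -> Q) = False iff False = True
not (Q iff (P -> Q)) = not True = False
not Q = not False = True
not (Q iff (P -> Q)) and not Q = False and True = False
So (A) is false.

(B): Parsed as not (not (Q nand not P) xor (not Q xor not Q))

not P = not True = False
Q nand not P = False nand False = True
not (Q nand not P) = not True = False
not Q = not False = True
not Q = not False = True
not Q xor not Q = True xor True = False
not (Q nand not P) xor (not Q xor not Q) = False xor False = False
not (not (Q nand not P) xor (not Q xor not Q)) = not False = True
So (B) is true.

Count: 1.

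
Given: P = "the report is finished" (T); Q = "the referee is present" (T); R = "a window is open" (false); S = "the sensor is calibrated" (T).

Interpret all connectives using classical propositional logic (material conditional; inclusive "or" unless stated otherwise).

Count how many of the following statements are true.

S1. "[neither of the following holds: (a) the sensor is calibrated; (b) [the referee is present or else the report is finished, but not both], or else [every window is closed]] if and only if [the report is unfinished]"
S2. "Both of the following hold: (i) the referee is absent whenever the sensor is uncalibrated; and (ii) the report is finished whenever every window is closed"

2

S1: Parsed as (S ↓ ((Q ⊕ P) ∨ ¬R)) ↔ ¬P

Q ⊕ P = T ⊕ T = F
¬R = ¬F = T
(Q ⊕ P) ∨ ¬R = F ∨ T = T
S ↓ ((Q ⊕ P) ∨ ¬R) = T ↓ T = F
¬P = ¬T = F
(S ↓ ((Q ⊕ P) ∨ ¬R)) ↔ ¬P = F ↔ F = T
Thus S1 is true.

S2: This is (¬S → ¬Q) ∧ (¬R → P).

¬S = ¬T = F
¬Q = ¬T = F
¬S → ¬Q = F → F = T
¬R = ¬F = T
¬R → P = T → T = T
(¬S → ¬Q) ∧ (¬R → P) = T ∧ T = T
Thus S2 is true.

Count: 2.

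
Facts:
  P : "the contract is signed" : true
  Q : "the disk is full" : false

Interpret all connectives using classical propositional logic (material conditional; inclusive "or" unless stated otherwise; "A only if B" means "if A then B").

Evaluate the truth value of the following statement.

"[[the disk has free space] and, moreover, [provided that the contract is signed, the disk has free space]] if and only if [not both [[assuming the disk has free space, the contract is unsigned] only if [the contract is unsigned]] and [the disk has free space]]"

false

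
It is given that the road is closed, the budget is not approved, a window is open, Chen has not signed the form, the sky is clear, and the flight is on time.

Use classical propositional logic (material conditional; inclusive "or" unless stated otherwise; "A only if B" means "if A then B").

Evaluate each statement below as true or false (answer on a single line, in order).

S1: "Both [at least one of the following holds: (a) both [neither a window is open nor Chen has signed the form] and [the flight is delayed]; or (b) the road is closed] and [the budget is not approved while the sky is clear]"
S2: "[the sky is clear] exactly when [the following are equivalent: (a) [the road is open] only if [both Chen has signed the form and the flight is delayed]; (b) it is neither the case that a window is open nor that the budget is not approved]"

Let S = "a window is open" (True), H = "Chen has signed the form" (False), Q = "the flight is delayed" (False), D = "the road is closed" (True), L = "the budget is approved" (False), W = "the sky is overcast" (False).

S1: This is (((S nor H) and Q) or D) and (not L and not W).

S nor H = True nor False = False
(S nor H) and Q = False and False = False
((S nor H) and Q) or D = False or True = True
not L = not False = True
not W = not False = True
not L and not W = True and True = True
(((S nor H) and Q) or D) and (not L and not W) = True and True = True
So S1 is true.

S2: Formalization: not W iff ((not D -> (H and Q)) iff (S nor not L))

not W = not False = True
not D = not True = False
H and Q = False and False = False
not D -> (H and Q) = False -> False = True
not L = not False = True
S nor not L = True nor True = False
(not D -> (H and Q)) iff (S nor not L) = True iff False = False
not W iff ((not D -> (H and Q)) iff (S nor not L)) = True iff False = False
Thus S2 is false.

S1 true; S2 false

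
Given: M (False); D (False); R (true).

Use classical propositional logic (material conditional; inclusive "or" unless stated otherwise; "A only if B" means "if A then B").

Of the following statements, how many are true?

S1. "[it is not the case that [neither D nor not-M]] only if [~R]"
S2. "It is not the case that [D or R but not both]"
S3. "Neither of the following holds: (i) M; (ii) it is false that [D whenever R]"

0

S1: Formalization: not (D nor not M) -> not R

not M = not False = True
D nor not M = False nor True = False
not (D nor not M) = not False = True
not R = not True = False
not (D nor not M) -> not R = True -> False = False
Hence S1 is false.

S2: This is not (D xor R).

D xor R = False xor True = True
not (D xor R) = not True = False
Hence S2 is false.

S3: This is M nor not (R -> D).

R -> D = True -> False = False
not (R -> D) = not False = True
M nor not (R -> D) = False nor True = False
Hence S3 is false.

Count: 0.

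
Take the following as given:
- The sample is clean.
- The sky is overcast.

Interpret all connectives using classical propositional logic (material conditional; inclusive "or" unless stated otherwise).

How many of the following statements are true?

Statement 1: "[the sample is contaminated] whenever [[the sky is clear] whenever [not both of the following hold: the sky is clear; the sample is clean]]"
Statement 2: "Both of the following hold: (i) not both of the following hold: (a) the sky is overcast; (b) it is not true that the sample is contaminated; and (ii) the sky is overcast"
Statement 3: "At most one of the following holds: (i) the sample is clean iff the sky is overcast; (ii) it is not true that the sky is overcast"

Let V = "the sky is overcast" (True), P = "the sample is contaminated" (False).

Statement 1: Formalization: ((not V nand not P) -> not V) -> P

not V = not True = False
not P = not False = True
not V nand not P = False nand True = True
not V = not True = False
(not V nand not P) -> not V = True -> False = False
((not V nand not P) -> not V) -> P = False -> False = True
So Statement 1 is true.

Statement 2: This is (V nand not P) and V.

not P = not False = True
V nand not P = True nand True = False
(V nand not P) and V = False and True = False
So Statement 2 is false.

Statement 3: Formalization: (not P iff V) nand not V

not P = not False = True
not P iff V = True iff True = True
not V = not True = False
(not P iff V) nand not V = True nand False = True
So Statement 3 is true.

Count: 2.

2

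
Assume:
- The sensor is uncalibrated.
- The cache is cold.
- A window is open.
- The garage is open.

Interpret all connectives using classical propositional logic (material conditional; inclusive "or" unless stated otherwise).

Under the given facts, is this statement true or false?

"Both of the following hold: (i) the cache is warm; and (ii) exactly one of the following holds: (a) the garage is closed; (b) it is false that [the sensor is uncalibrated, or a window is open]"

False.

Let Q = "the cache is warm" (F), S = "the garage is closed" (F), P = "the sensor is calibrated" (F), R = "a window is open" (T).
Formalization: Q ∧ (S ⊕ ¬(¬P ∨ R))

¬P = ¬F = T
¬P ∨ R = T ∨ T = T
¬(¬P ∨ R) = ¬T = F
S ⊕ ¬(¬P ∨ R) = F ⊕ F = F
Q ∧ (S ⊕ ¬(¬P ∨ R)) = F ∧ F = F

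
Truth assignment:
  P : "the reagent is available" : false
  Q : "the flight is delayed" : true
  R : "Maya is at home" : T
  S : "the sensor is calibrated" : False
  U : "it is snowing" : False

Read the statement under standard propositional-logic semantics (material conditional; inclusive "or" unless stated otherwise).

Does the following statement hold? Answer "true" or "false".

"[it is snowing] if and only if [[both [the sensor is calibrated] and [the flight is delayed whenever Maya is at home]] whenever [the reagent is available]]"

False.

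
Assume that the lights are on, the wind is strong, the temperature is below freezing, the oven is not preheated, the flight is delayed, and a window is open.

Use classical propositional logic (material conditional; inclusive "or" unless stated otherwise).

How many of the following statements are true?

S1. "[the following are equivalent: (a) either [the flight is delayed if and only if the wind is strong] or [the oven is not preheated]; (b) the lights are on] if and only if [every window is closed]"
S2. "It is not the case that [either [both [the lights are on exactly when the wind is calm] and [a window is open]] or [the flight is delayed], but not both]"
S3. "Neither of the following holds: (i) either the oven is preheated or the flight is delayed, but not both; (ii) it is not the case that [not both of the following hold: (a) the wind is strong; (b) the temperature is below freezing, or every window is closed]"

0

Let U = "the flight is delayed" (True), Q = "the wind is strong" (True), S = "the oven is preheated" (False), P = "the lights are on" (True), V = "a window is open" (True), R = "the temperature is below freezing" (True).

S1: In symbols: (((U iff Q) or not S) iff P) iff not V

U iff Q = True iff True = True
not S = not False = True
(U iff Q) or not S = True or True = True
((U iff Q) or not S) iff P = True iff True = True
not V = not True = False
(((U iff Q) or not S) iff P) iff not V = True iff False = False
Thus S1 is false.

S2: Parsed as not (((P iff not Q) and V) xor U)

not Q = not True = False
P iff not Q = True iff False = False
(P iff not Q) and V = False and True = False
((P iff not Q) and V) xor U = False xor True = True
not (((P iff not Q) and V) xor U) = not True = False
Hence S2 is false.

S3: Parsed as (S xor U) nor not (Q nand (R or not V))

S xor U = False xor True = True
not V = not True = False
R or not V = True or False = True
Q nand (R or not V) = True nand True = False
not (Q nand (R or not V)) = not False = True
(S xor U) nor not (Q nand (R or not V)) = True nor True = False
Thus S3 is false.

0 of the 3 statements are true (none).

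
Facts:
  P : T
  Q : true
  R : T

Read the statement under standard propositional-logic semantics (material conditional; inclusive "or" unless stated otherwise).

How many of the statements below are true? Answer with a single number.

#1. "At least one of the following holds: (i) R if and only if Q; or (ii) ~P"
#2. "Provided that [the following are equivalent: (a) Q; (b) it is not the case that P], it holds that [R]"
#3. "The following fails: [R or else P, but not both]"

3

#1: This is (R iff Q) or not P.

R iff Q = True iff True = True
not P = not True = False
(R iff Q) or not P = True or False = True
So #1 is true.

#2: This is (Q iff not P) -> R.

not P = not True = False
Q iff not P = True iff False = False
(Q iff not P) -> R = False -> True = True
Thus #2 is true.

#3: Parsed as not (R xor P)

R xor P = True xor True = False
not (R xor P) = not False = True
Hence #3 is true.

Count: 3.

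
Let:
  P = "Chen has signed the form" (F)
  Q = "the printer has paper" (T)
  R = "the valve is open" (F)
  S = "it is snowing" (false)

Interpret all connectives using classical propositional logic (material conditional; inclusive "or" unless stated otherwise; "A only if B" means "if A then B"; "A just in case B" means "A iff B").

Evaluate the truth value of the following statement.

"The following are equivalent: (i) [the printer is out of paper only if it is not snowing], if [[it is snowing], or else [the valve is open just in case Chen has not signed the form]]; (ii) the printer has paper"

True.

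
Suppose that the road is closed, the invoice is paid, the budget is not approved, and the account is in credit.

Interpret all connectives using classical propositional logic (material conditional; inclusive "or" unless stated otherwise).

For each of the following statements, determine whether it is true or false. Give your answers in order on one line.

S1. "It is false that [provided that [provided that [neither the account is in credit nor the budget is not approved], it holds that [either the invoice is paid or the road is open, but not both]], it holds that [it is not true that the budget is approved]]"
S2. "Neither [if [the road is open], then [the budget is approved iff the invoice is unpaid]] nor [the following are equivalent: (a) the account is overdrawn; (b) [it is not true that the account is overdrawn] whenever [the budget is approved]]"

S1 False, S2 False

Let S = "the account is overdrawn" (F), R = "the budget is approved" (F), Q = "the invoice is paid" (T), P = "the road is closed" (T).

S1: Parsed as ¬(((¬S ↓ ¬R) → (Q ⊕ ¬P)) → ¬R)

¬S = ¬F = T
¬R = ¬F = T
¬S ↓ ¬R = T ↓ T = F
¬P = ¬T = F
Q ⊕ ¬P = T ⊕ F = T
(¬S ↓ ¬R) → (Q ⊕ ¬P) = F → T = T
¬R = ¬F = T
((¬S ↓ ¬R) → (Q ⊕ ¬P)) → ¬R = T → T = T
¬(((¬S ↓ ¬R) → (Q ⊕ ¬P)) → ¬R) = ¬T = F
Hence S1 is false.

S2: Formalization: (¬P → (R ↔ ¬Q)) ↓ (S ↔ (R → ¬S))

¬P = ¬T = F
¬Q = ¬T = F
R ↔ ¬Q = F ↔ F = T
¬P → (R ↔ ¬Q) = F → T = T
¬S = ¬F = T
R → ¬S = F → T = T
S ↔ (R → ¬S) = F ↔ T = F
(¬P → (R ↔ ¬Q)) ↓ (S ↔ (R → ¬S)) = T ↓ F = F
Hence S2 is false.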